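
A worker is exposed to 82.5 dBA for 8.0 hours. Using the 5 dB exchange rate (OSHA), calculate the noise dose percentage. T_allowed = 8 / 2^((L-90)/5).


Given values:
  L = 82.5 dBA, T = 8.0 hours
Formula: T_allowed = 8 / 2^((L - 90) / 5)
Compute exponent: (82.5 - 90) / 5 = -1.5
Compute 2^(-1.5) = 0.353553
T_allowed = 8 / 0.353553 = 22.627442 hours
Dose = (T / T_allowed) * 100
Dose = (8.0 / 22.627442) * 100 = 35.36

35.36 %


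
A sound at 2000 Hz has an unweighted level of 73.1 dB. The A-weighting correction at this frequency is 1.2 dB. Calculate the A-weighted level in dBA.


Given values:
  SPL = 73.1 dB
  A-weighting at 2000 Hz = 1.2 dB
Formula: L_A = SPL + A_weight
L_A = 73.1 + (1.2)
L_A = 74.3

74.3 dBA


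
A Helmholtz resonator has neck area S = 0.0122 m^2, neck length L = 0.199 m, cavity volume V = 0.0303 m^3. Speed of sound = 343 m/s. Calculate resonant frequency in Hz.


Given values:
  S = 0.0122 m^2, L = 0.199 m, V = 0.0303 m^3, c = 343 m/s
Formula: f = (c / (2*pi)) * sqrt(S / (V * L))
Compute V * L = 0.0303 * 0.199 = 0.0060297
Compute S / (V * L) = 0.0122 / 0.0060297 = 2.0233
Compute sqrt(2.0233) = 1.422428
Compute c / (2*pi) = 343 / 6.283185 = 54.590148
f = 54.590148 * 1.422428 = 77.65

77.65 Hz


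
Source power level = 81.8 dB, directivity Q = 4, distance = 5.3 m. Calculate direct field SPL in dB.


Given values:
  Lw = 81.8 dB, Q = 4, r = 5.3 m
Formula: SPL = Lw + 10 * log10(Q / (4 * pi * r^2))
Compute 4 * pi * r^2 = 4 * pi * 5.3^2 = 352.9894
Compute Q / denom = 4 / 352.9894 = 0.01133179
Compute 10 * log10(0.01133179) = -19.457
SPL = 81.8 + (-19.457) = 62.34

62.34 dB


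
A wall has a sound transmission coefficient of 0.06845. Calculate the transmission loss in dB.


Given values:
  tau = 0.06845
Formula: TL = 10 * log10(1 / tau)
Compute 1 / tau = 1 / 0.06845 = 14.6092
Compute log10(14.6092) = 1.164626
TL = 10 * 1.164626 = 11.65

11.65 dB


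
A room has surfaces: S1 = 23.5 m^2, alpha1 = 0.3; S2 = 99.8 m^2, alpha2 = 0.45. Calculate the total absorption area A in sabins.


Given surfaces:
  Surface 1: 23.5 * 0.3 = 7.05
  Surface 2: 99.8 * 0.45 = 44.91
Formula: A = sum(Si * alpha_i)
A = 7.05 + 44.91
A = 51.96

51.96 sabins


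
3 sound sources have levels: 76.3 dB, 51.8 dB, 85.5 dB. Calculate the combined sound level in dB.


Formula: L_total = 10 * log10( sum(10^(Li/10)) )
  Source 1: 10^(76.3/10) = 42657951.8802
  Source 2: 10^(51.8/10) = 151356.1248
  Source 3: 10^(85.5/10) = 354813389.2336
Sum of linear values = 397622697.2386
L_total = 10 * log10(397622697.2386) = 85.99

85.99 dB


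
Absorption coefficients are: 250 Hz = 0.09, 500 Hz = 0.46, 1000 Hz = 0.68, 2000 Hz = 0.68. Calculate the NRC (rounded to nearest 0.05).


Given values:
  a_250 = 0.09, a_500 = 0.46
  a_1000 = 0.68, a_2000 = 0.68
Formula: NRC = (a250 + a500 + a1000 + a2000) / 4
Sum = 0.09 + 0.46 + 0.68 + 0.68 = 1.91
NRC = 1.91 / 4 = 0.4775
Rounded to nearest 0.05: 0.5

0.5


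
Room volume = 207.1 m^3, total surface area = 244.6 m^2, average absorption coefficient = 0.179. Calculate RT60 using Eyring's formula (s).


Given values:
  V = 207.1 m^3, S = 244.6 m^2, alpha = 0.179
Formula: RT60 = 0.161 * V / (-S * ln(1 - alpha))
Compute ln(1 - 0.179) = ln(0.821) = -0.197232
Denominator: -244.6 * -0.197232 = 48.2429
Numerator: 0.161 * 207.1 = 33.3431
RT60 = 33.3431 / 48.2429 = 0.691

0.691 s


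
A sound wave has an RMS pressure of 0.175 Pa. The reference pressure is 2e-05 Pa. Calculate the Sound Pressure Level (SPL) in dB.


Given values:
  p = 0.175 Pa
  p_ref = 2e-05 Pa
Formula: SPL = 20 * log10(p / p_ref)
Compute ratio: p / p_ref = 0.175 / 2e-05 = 8750
Compute log10: log10(8750) = 3.942008
Multiply: SPL = 20 * 3.942008 = 78.84

78.84 dB


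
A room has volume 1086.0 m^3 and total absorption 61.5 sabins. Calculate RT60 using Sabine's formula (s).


Given values:
  V = 1086.0 m^3
  A = 61.5 sabins
Formula: RT60 = 0.161 * V / A
Numerator: 0.161 * 1086.0 = 174.846
RT60 = 174.846 / 61.5 = 2.843

2.843 s


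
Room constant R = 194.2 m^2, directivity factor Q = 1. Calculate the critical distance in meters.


Given values:
  R = 194.2 m^2, Q = 1
Formula: d_c = 0.141 * sqrt(Q * R)
Compute Q * R = 1 * 194.2 = 194.2
Compute sqrt(194.2) = 13.9356
d_c = 0.141 * 13.9356 = 1.965

1.965 m


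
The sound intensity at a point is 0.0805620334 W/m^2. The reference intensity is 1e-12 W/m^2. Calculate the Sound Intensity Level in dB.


Given values:
  I = 0.0805620334 W/m^2
  I_ref = 1e-12 W/m^2
Formula: SIL = 10 * log10(I / I_ref)
Compute ratio: I / I_ref = 80562033400
Compute log10: log10(80562033400) = 10.90613
Multiply: SIL = 10 * 10.90613 = 109.06

109.06 dB


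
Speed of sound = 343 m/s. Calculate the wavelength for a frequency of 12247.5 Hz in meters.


Given values:
  c = 343 m/s, f = 12247.5 Hz
Formula: lambda = c / f
lambda = 343 / 12247.5
lambda = 0.028

0.028 m


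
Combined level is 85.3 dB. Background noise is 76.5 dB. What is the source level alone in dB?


Given values:
  L_total = 85.3 dB, L_bg = 76.5 dB
Formula: L_source = 10 * log10(10^(L_total/10) - 10^(L_bg/10))
Convert to linear:
  10^(85.3/10) = 338844156.1392
  10^(76.5/10) = 44668359.2151
Difference: 338844156.1392 - 44668359.2151 = 294175796.9241
L_source = 10 * log10(294175796.9241) = 84.69

84.69 dB


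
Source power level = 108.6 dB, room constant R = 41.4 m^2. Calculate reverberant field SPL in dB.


Given values:
  Lw = 108.6 dB, R = 41.4 m^2
Formula: SPL = Lw + 10 * log10(4 / R)
Compute 4 / R = 4 / 41.4 = 0.096618
Compute 10 * log10(0.096618) = -10.1494
SPL = 108.6 + (-10.1494) = 98.45

98.45 dB


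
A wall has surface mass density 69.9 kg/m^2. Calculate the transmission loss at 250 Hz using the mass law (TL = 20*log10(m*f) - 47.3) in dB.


Given values:
  m = 69.9 kg/m^2, f = 250 Hz
Formula: TL = 20 * log10(m * f) - 47.3
Compute m * f = 69.9 * 250 = 17475.0
Compute log10(17475.0) = 4.242417
Compute 20 * 4.242417 = 84.8483
TL = 84.8483 - 47.3 = 37.55

37.55 dB


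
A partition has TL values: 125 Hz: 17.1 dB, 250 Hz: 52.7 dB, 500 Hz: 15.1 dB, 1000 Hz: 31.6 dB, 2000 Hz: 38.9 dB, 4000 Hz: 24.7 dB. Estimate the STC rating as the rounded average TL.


Given TL values at each frequency:
  125 Hz: 17.1 dB
  250 Hz: 52.7 dB
  500 Hz: 15.1 dB
  1000 Hz: 31.6 dB
  2000 Hz: 38.9 dB
  4000 Hz: 24.7 dB
Formula: STC ~ round(average of TL values)
Sum = 17.1 + 52.7 + 15.1 + 31.6 + 38.9 + 24.7 = 180.1
Average = 180.1 / 6 = 30.02
Rounded: 30

30


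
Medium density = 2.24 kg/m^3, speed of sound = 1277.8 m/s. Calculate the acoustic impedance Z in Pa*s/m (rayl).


Given values:
  rho = 2.24 kg/m^3
  c = 1277.8 m/s
Formula: Z = rho * c
Z = 2.24 * 1277.8
Z = 2862.27

2862.27 rayl


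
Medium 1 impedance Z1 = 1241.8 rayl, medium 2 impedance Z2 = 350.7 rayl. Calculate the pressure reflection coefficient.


Given values:
  Z1 = 1241.8 rayl, Z2 = 350.7 rayl
Formula: R = (Z2 - Z1) / (Z2 + Z1)
Numerator: Z2 - Z1 = 350.7 - 1241.8 = -891.1
Denominator: Z2 + Z1 = 350.7 + 1241.8 = 1592.5
R = -891.1 / 1592.5 = -0.5596

-0.5596


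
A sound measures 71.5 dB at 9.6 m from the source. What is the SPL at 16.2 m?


Given values:
  SPL1 = 71.5 dB, r1 = 9.6 m, r2 = 16.2 m
Formula: SPL2 = SPL1 - 20 * log10(r2 / r1)
Compute ratio: r2 / r1 = 16.2 / 9.6 = 1.6875
Compute log10: log10(1.6875) = 0.227244
Compute drop: 20 * 0.227244 = 4.5449
SPL2 = 71.5 - 4.5449 = 66.96

66.96 dB


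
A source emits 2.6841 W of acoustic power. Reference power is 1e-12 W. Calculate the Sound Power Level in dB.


Given values:
  W = 2.6841 W
  W_ref = 1e-12 W
Formula: SWL = 10 * log10(W / W_ref)
Compute ratio: W / W_ref = 2684100000000
Compute log10: log10(2684100000000) = 12.428799
Multiply: SWL = 10 * 12.428799 = 124.29

124.29 dB


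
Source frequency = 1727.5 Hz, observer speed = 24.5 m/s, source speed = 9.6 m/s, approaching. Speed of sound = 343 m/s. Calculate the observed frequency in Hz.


Given values:
  f_s = 1727.5 Hz, v_o = 24.5 m/s, v_s = 9.6 m/s
  Direction: approaching
Formula: f_o = f_s * (c + v_o) / (c - v_s)
Numerator: c + v_o = 343 + 24.5 = 367.5
Denominator: c - v_s = 343 - 9.6 = 333.4
f_o = 1727.5 * 367.5 / 333.4 = 1904.19

1904.19 Hz


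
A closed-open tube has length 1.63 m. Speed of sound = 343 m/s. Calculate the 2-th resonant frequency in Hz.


Given values:
  Tube type: closed-open, L = 1.63 m, c = 343 m/s, n = 2
Formula: f_n = (2n - 1) * c / (4 * L)
Compute 2n - 1 = 2*2 - 1 = 3
Compute 4 * L = 4 * 1.63 = 6.52
f = 3 * 343 / 6.52
f = 157.82

157.82 Hz


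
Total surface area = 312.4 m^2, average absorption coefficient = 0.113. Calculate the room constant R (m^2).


Given values:
  S = 312.4 m^2, alpha = 0.113
Formula: R = S * alpha / (1 - alpha)
Numerator: 312.4 * 0.113 = 35.3012
Denominator: 1 - 0.113 = 0.887
R = 35.3012 / 0.887 = 39.8

39.8 m^2


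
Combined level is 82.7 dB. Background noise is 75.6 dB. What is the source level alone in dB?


Given values:
  L_total = 82.7 dB, L_bg = 75.6 dB
Formula: L_source = 10 * log10(10^(L_total/10) - 10^(L_bg/10))
Convert to linear:
  10^(82.7/10) = 186208713.6663
  10^(75.6/10) = 36307805.477
Difference: 186208713.6663 - 36307805.477 = 149900908.1893
L_source = 10 * log10(149900908.1893) = 81.76

81.76 dB


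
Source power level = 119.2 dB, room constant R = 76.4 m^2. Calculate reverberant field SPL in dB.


Given values:
  Lw = 119.2 dB, R = 76.4 m^2
Formula: SPL = Lw + 10 * log10(4 / R)
Compute 4 / R = 4 / 76.4 = 0.052356
Compute 10 * log10(0.052356) = -12.8103
SPL = 119.2 + (-12.8103) = 106.39

106.39 dB


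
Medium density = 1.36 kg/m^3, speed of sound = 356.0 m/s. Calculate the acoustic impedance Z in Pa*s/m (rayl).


Given values:
  rho = 1.36 kg/m^3
  c = 356.0 m/s
Formula: Z = rho * c
Z = 1.36 * 356.0
Z = 484.16

484.16 rayl


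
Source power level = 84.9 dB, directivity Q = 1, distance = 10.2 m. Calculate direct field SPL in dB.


Given values:
  Lw = 84.9 dB, Q = 1, r = 10.2 m
Formula: SPL = Lw + 10 * log10(Q / (4 * pi * r^2))
Compute 4 * pi * r^2 = 4 * pi * 10.2^2 = 1307.4052
Compute Q / denom = 1 / 1307.4052 = 0.00076487
Compute 10 * log10(0.00076487) = -31.1641
SPL = 84.9 + (-31.1641) = 53.74

53.74 dB


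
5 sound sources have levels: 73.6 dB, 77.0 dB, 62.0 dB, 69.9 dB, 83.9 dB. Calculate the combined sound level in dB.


Formula: L_total = 10 * log10( sum(10^(Li/10)) )
  Source 1: 10^(73.6/10) = 22908676.5277
  Source 2: 10^(77.0/10) = 50118723.3627
  Source 3: 10^(62.0/10) = 1584893.1925
  Source 4: 10^(69.9/10) = 9772372.2096
  Source 5: 10^(83.9/10) = 245470891.5685
Sum of linear values = 329855556.861
L_total = 10 * log10(329855556.861) = 85.18

85.18 dB


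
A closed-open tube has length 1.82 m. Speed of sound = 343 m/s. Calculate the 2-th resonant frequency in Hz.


Given values:
  Tube type: closed-open, L = 1.82 m, c = 343 m/s, n = 2
Formula: f_n = (2n - 1) * c / (4 * L)
Compute 2n - 1 = 2*2 - 1 = 3
Compute 4 * L = 4 * 1.82 = 7.28
f = 3 * 343 / 7.28
f = 141.35

141.35 Hz


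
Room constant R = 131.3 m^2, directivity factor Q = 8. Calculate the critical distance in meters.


Given values:
  R = 131.3 m^2, Q = 8
Formula: d_c = 0.141 * sqrt(Q * R)
Compute Q * R = 8 * 131.3 = 1050.4
Compute sqrt(1050.4) = 32.4099
d_c = 0.141 * 32.4099 = 4.57

4.57 m


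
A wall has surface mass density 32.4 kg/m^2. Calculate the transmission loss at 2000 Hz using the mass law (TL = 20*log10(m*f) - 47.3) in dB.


Given values:
  m = 32.4 kg/m^2, f = 2000 Hz
Formula: TL = 20 * log10(m * f) - 47.3
Compute m * f = 32.4 * 2000 = 64800.0
Compute log10(64800.0) = 4.811575
Compute 20 * 4.811575 = 96.2315
TL = 96.2315 - 47.3 = 48.93

48.93 dB


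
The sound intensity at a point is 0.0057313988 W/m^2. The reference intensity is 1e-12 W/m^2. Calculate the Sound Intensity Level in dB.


Given values:
  I = 0.0057313988 W/m^2
  I_ref = 1e-12 W/m^2
Formula: SIL = 10 * log10(I / I_ref)
Compute ratio: I / I_ref = 5731398800
Compute log10: log10(5731398800) = 9.758261
Multiply: SIL = 10 * 9.758261 = 97.58

97.58 dB


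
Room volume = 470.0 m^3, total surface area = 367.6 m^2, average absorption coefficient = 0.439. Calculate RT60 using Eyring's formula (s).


Given values:
  V = 470.0 m^3, S = 367.6 m^2, alpha = 0.439
Formula: RT60 = 0.161 * V / (-S * ln(1 - alpha))
Compute ln(1 - 0.439) = ln(0.561) = -0.578034
Denominator: -367.6 * -0.578034 = 212.4853
Numerator: 0.161 * 470.0 = 75.67
RT60 = 75.67 / 212.4853 = 0.356

0.356 s


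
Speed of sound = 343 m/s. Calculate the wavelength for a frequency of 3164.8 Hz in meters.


Given values:
  c = 343 m/s, f = 3164.8 Hz
Formula: lambda = c / f
lambda = 343 / 3164.8
lambda = 0.1084

0.1084 m


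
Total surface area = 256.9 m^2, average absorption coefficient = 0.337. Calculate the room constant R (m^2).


Given values:
  S = 256.9 m^2, alpha = 0.337
Formula: R = S * alpha / (1 - alpha)
Numerator: 256.9 * 0.337 = 86.5753
Denominator: 1 - 0.337 = 0.663
R = 86.5753 / 0.663 = 130.58

130.58 m^2


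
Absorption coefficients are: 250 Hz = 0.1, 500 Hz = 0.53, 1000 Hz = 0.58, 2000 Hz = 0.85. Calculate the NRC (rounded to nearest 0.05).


Given values:
  a_250 = 0.1, a_500 = 0.53
  a_1000 = 0.58, a_2000 = 0.85
Formula: NRC = (a250 + a500 + a1000 + a2000) / 4
Sum = 0.1 + 0.53 + 0.58 + 0.85 = 2.06
NRC = 2.06 / 4 = 0.515
Rounded to nearest 0.05: 0.5

0.5


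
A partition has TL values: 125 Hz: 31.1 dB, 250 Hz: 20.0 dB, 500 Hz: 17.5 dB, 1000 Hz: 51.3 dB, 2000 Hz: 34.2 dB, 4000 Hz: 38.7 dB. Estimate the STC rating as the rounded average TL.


Given TL values at each frequency:
  125 Hz: 31.1 dB
  250 Hz: 20.0 dB
  500 Hz: 17.5 dB
  1000 Hz: 51.3 dB
  2000 Hz: 34.2 dB
  4000 Hz: 38.7 dB
Formula: STC ~ round(average of TL values)
Sum = 31.1 + 20.0 + 17.5 + 51.3 + 34.2 + 38.7 = 192.8
Average = 192.8 / 6 = 32.13
Rounded: 32

32


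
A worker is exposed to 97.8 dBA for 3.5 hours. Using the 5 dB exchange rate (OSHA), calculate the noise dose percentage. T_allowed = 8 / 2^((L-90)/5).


Given values:
  L = 97.8 dBA, T = 3.5 hours
Formula: T_allowed = 8 / 2^((L - 90) / 5)
Compute exponent: (97.8 - 90) / 5 = 1.56
Compute 2^(1.56) = 2.948538
T_allowed = 8 / 2.948538 = 2.713209 hours
Dose = (T / T_allowed) * 100
Dose = (3.5 / 2.713209) * 100 = 129.0

129.0 %


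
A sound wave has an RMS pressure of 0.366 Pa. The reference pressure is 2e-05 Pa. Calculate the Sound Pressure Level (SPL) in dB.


Given values:
  p = 0.366 Pa
  p_ref = 2e-05 Pa
Formula: SPL = 20 * log10(p / p_ref)
Compute ratio: p / p_ref = 0.366 / 2e-05 = 18300
Compute log10: log10(18300) = 4.262451
Multiply: SPL = 20 * 4.262451 = 85.25

85.25 dB


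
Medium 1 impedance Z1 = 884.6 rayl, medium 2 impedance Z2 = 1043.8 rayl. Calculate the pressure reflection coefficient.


Given values:
  Z1 = 884.6 rayl, Z2 = 1043.8 rayl
Formula: R = (Z2 - Z1) / (Z2 + Z1)
Numerator: Z2 - Z1 = 1043.8 - 884.6 = 159.2
Denominator: Z2 + Z1 = 1043.8 + 884.6 = 1928.4
R = 159.2 / 1928.4 = 0.0826

0.0826


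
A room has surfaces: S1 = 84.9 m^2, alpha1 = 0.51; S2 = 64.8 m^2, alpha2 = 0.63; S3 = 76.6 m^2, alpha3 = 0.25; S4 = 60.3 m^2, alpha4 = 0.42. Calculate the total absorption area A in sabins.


Given surfaces:
  Surface 1: 84.9 * 0.51 = 43.299
  Surface 2: 64.8 * 0.63 = 40.824
  Surface 3: 76.6 * 0.25 = 19.15
  Surface 4: 60.3 * 0.42 = 25.326
Formula: A = sum(Si * alpha_i)
A = 43.299 + 40.824 + 19.15 + 25.326
A = 128.6

128.6 sabins


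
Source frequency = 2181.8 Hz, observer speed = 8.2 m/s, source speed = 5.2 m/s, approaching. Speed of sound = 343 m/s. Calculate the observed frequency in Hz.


Given values:
  f_s = 2181.8 Hz, v_o = 8.2 m/s, v_s = 5.2 m/s
  Direction: approaching
Formula: f_o = f_s * (c + v_o) / (c - v_s)
Numerator: c + v_o = 343 + 8.2 = 351.2
Denominator: c - v_s = 343 - 5.2 = 337.8
f_o = 2181.8 * 351.2 / 337.8 = 2268.35

2268.35 Hz


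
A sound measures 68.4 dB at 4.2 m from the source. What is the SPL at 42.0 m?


Given values:
  SPL1 = 68.4 dB, r1 = 4.2 m, r2 = 42.0 m
Formula: SPL2 = SPL1 - 20 * log10(r2 / r1)
Compute ratio: r2 / r1 = 42.0 / 4.2 = 10.0
Compute log10: log10(10.0) = 1.0
Compute drop: 20 * 1.0 = 20.0
SPL2 = 68.4 - 20.0 = 48.4

48.4 dB


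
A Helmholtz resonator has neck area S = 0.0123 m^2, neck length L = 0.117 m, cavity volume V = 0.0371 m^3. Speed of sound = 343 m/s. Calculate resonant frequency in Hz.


Given values:
  S = 0.0123 m^2, L = 0.117 m, V = 0.0371 m^3, c = 343 m/s
Formula: f = (c / (2*pi)) * sqrt(S / (V * L))
Compute V * L = 0.0371 * 0.117 = 0.0043407
Compute S / (V * L) = 0.0123 / 0.0043407 = 2.8336
Compute sqrt(2.8336) = 1.68333
Compute c / (2*pi) = 343 / 6.283185 = 54.590148
f = 54.590148 * 1.68333 = 91.89

91.89 Hz


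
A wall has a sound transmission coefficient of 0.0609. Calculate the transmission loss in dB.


Given values:
  tau = 0.0609
Formula: TL = 10 * log10(1 / tau)
Compute 1 / tau = 1 / 0.0609 = 16.4204
Compute log10(16.4204) = 1.215384
TL = 10 * 1.215384 = 12.15

12.15 dB


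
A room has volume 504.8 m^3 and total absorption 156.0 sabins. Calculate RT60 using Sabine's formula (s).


Given values:
  V = 504.8 m^3
  A = 156.0 sabins
Formula: RT60 = 0.161 * V / A
Numerator: 0.161 * 504.8 = 81.2728
RT60 = 81.2728 / 156.0 = 0.521

0.521 s


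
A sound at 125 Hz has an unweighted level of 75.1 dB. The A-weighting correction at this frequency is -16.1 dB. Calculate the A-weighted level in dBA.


Given values:
  SPL = 75.1 dB
  A-weighting at 125 Hz = -16.1 dB
Formula: L_A = SPL + A_weight
L_A = 75.1 + (-16.1)
L_A = 59.0

59.0 dBA


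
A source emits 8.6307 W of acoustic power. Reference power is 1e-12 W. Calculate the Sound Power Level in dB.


Given values:
  W = 8.6307 W
  W_ref = 1e-12 W
Formula: SWL = 10 * log10(W / W_ref)
Compute ratio: W / W_ref = 8630700000000
Compute log10: log10(8630700000000) = 12.936046
Multiply: SWL = 10 * 12.936046 = 129.36

129.36 dB


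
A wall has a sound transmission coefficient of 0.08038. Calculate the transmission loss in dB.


Given values:
  tau = 0.08038
Formula: TL = 10 * log10(1 / tau)
Compute 1 / tau = 1 / 0.08038 = 12.4409
Compute log10(12.4409) = 1.094852
TL = 10 * 1.094852 = 10.95

10.95 dB


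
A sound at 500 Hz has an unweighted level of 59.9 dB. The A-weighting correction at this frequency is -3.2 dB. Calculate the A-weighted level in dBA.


Given values:
  SPL = 59.9 dB
  A-weighting at 500 Hz = -3.2 dB
Formula: L_A = SPL + A_weight
L_A = 59.9 + (-3.2)
L_A = 56.7

56.7 dBA


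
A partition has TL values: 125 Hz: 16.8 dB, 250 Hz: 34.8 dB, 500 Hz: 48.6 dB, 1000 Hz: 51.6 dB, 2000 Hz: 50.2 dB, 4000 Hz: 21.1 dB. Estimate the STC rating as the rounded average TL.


Given TL values at each frequency:
  125 Hz: 16.8 dB
  250 Hz: 34.8 dB
  500 Hz: 48.6 dB
  1000 Hz: 51.6 dB
  2000 Hz: 50.2 dB
  4000 Hz: 21.1 dB
Formula: STC ~ round(average of TL values)
Sum = 16.8 + 34.8 + 48.6 + 51.6 + 50.2 + 21.1 = 223.1
Average = 223.1 / 6 = 37.18
Rounded: 37

37


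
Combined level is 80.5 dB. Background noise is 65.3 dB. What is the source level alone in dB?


Given values:
  L_total = 80.5 dB, L_bg = 65.3 dB
Formula: L_source = 10 * log10(10^(L_total/10) - 10^(L_bg/10))
Convert to linear:
  10^(80.5/10) = 112201845.4302
  10^(65.3/10) = 3388441.5614
Difference: 112201845.4302 - 3388441.5614 = 108813403.8688
L_source = 10 * log10(108813403.8688) = 80.37

80.37 dB


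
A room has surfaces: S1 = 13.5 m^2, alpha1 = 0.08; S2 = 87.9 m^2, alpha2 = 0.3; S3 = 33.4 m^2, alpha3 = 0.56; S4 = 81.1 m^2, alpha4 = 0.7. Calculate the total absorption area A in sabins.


Given surfaces:
  Surface 1: 13.5 * 0.08 = 1.08
  Surface 2: 87.9 * 0.3 = 26.37
  Surface 3: 33.4 * 0.56 = 18.704
  Surface 4: 81.1 * 0.7 = 56.77
Formula: A = sum(Si * alpha_i)
A = 1.08 + 26.37 + 18.704 + 56.77
A = 102.92

102.92 sabins


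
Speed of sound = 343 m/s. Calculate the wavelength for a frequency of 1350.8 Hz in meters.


Given values:
  c = 343 m/s, f = 1350.8 Hz
Formula: lambda = c / f
lambda = 343 / 1350.8
lambda = 0.2539

0.2539 m


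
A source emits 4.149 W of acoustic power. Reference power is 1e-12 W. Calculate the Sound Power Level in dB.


Given values:
  W = 4.149 W
  W_ref = 1e-12 W
Formula: SWL = 10 * log10(W / W_ref)
Compute ratio: W / W_ref = 4149000000000
Compute log10: log10(4149000000000) = 12.617943
Multiply: SWL = 10 * 12.617943 = 126.18

126.18 dB


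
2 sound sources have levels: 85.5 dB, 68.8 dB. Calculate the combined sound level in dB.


Formula: L_total = 10 * log10( sum(10^(Li/10)) )
  Source 1: 10^(85.5/10) = 354813389.2336
  Source 2: 10^(68.8/10) = 7585775.7503
Sum of linear values = 362399164.9839
L_total = 10 * log10(362399164.9839) = 85.59

85.59 dB


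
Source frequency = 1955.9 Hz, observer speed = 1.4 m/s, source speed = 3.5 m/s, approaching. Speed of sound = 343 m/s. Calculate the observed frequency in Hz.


Given values:
  f_s = 1955.9 Hz, v_o = 1.4 m/s, v_s = 3.5 m/s
  Direction: approaching
Formula: f_o = f_s * (c + v_o) / (c - v_s)
Numerator: c + v_o = 343 + 1.4 = 344.4
Denominator: c - v_s = 343 - 3.5 = 339.5
f_o = 1955.9 * 344.4 / 339.5 = 1984.13

1984.13 Hz


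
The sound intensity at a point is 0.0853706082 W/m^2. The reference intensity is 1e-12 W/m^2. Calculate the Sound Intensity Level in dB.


Given values:
  I = 0.0853706082 W/m^2
  I_ref = 1e-12 W/m^2
Formula: SIL = 10 * log10(I / I_ref)
Compute ratio: I / I_ref = 85370608200
Compute log10: log10(85370608200) = 10.931308
Multiply: SIL = 10 * 10.931308 = 109.31

109.31 dB


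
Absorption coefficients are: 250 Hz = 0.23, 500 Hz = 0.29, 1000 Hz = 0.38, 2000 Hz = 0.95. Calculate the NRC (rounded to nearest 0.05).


Given values:
  a_250 = 0.23, a_500 = 0.29
  a_1000 = 0.38, a_2000 = 0.95
Formula: NRC = (a250 + a500 + a1000 + a2000) / 4
Sum = 0.23 + 0.29 + 0.38 + 0.95 = 1.85
NRC = 1.85 / 4 = 0.4625
Rounded to nearest 0.05: 0.45

0.45


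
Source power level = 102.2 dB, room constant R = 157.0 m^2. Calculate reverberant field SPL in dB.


Given values:
  Lw = 102.2 dB, R = 157.0 m^2
Formula: SPL = Lw + 10 * log10(4 / R)
Compute 4 / R = 4 / 157.0 = 0.025478
Compute 10 * log10(0.025478) = -15.9383
SPL = 102.2 + (-15.9383) = 86.26

86.26 dB


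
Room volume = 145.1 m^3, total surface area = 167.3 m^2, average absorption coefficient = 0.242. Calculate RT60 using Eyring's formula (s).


Given values:
  V = 145.1 m^3, S = 167.3 m^2, alpha = 0.242
Formula: RT60 = 0.161 * V / (-S * ln(1 - alpha))
Compute ln(1 - 0.242) = ln(0.758) = -0.277072
Denominator: -167.3 * -0.277072 = 46.3541
Numerator: 0.161 * 145.1 = 23.3611
RT60 = 23.3611 / 46.3541 = 0.504

0.504 s


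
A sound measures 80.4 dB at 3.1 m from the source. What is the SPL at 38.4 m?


Given values:
  SPL1 = 80.4 dB, r1 = 3.1 m, r2 = 38.4 m
Formula: SPL2 = SPL1 - 20 * log10(r2 / r1)
Compute ratio: r2 / r1 = 38.4 / 3.1 = 12.3871
Compute log10: log10(12.3871) = 1.09297
Compute drop: 20 * 1.09297 = 21.8594
SPL2 = 80.4 - 21.8594 = 58.54

58.54 dB


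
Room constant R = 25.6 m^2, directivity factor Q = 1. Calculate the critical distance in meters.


Given values:
  R = 25.6 m^2, Q = 1
Formula: d_c = 0.141 * sqrt(Q * R)
Compute Q * R = 1 * 25.6 = 25.6
Compute sqrt(25.6) = 5.0596
d_c = 0.141 * 5.0596 = 0.713

0.713 m


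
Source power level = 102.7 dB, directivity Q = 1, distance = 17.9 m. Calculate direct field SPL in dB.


Given values:
  Lw = 102.7 dB, Q = 1, r = 17.9 m
Formula: SPL = Lw + 10 * log10(Q / (4 * pi * r^2))
Compute 4 * pi * r^2 = 4 * pi * 17.9^2 = 4026.3908
Compute Q / denom = 1 / 4026.3908 = 0.00024836
Compute 10 * log10(0.00024836) = -36.0492
SPL = 102.7 + (-36.0492) = 66.65

66.65 dB


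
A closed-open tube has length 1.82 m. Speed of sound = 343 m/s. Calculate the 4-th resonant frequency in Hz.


Given values:
  Tube type: closed-open, L = 1.82 m, c = 343 m/s, n = 4
Formula: f_n = (2n - 1) * c / (4 * L)
Compute 2n - 1 = 2*4 - 1 = 7
Compute 4 * L = 4 * 1.82 = 7.28
f = 7 * 343 / 7.28
f = 329.81

329.81 Hz


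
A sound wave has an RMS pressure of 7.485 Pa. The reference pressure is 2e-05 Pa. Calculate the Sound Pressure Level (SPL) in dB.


Given values:
  p = 7.485 Pa
  p_ref = 2e-05 Pa
Formula: SPL = 20 * log10(p / p_ref)
Compute ratio: p / p_ref = 7.485 / 2e-05 = 374250
Compute log10: log10(374250) = 5.573162
Multiply: SPL = 20 * 5.573162 = 111.46

111.46 dB


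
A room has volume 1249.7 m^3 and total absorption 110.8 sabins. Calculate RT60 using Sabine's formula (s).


Given values:
  V = 1249.7 m^3
  A = 110.8 sabins
Formula: RT60 = 0.161 * V / A
Numerator: 0.161 * 1249.7 = 201.2017
RT60 = 201.2017 / 110.8 = 1.816

1.816 s


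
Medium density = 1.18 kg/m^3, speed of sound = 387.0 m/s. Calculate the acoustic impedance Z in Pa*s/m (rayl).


Given values:
  rho = 1.18 kg/m^3
  c = 387.0 m/s
Formula: Z = rho * c
Z = 1.18 * 387.0
Z = 456.66

456.66 rayl


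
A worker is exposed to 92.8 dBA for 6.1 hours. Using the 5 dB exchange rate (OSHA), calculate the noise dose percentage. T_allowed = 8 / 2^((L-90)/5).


Given values:
  L = 92.8 dBA, T = 6.1 hours
Formula: T_allowed = 8 / 2^((L - 90) / 5)
Compute exponent: (92.8 - 90) / 5 = 0.56
Compute 2^(0.56) = 1.474269
T_allowed = 8 / 1.474269 = 5.426418 hours
Dose = (T / T_allowed) * 100
Dose = (6.1 / 5.426418) * 100 = 112.41

112.41 %


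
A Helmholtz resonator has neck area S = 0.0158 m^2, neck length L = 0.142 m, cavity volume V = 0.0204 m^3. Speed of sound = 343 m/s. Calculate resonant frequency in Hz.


Given values:
  S = 0.0158 m^2, L = 0.142 m, V = 0.0204 m^3, c = 343 m/s
Formula: f = (c / (2*pi)) * sqrt(S / (V * L))
Compute V * L = 0.0204 * 0.142 = 0.0028968
Compute S / (V * L) = 0.0158 / 0.0028968 = 5.4543
Compute sqrt(5.4543) = 2.335444
Compute c / (2*pi) = 343 / 6.283185 = 54.590148
f = 54.590148 * 2.335444 = 127.49

127.49 Hz


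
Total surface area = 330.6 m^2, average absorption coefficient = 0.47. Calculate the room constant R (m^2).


Given values:
  S = 330.6 m^2, alpha = 0.47
Formula: R = S * alpha / (1 - alpha)
Numerator: 330.6 * 0.47 = 155.382
Denominator: 1 - 0.47 = 0.53
R = 155.382 / 0.53 = 293.17

293.17 m^2


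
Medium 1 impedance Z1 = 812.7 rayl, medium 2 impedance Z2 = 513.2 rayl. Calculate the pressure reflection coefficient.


Given values:
  Z1 = 812.7 rayl, Z2 = 513.2 rayl
Formula: R = (Z2 - Z1) / (Z2 + Z1)
Numerator: Z2 - Z1 = 513.2 - 812.7 = -299.5
Denominator: Z2 + Z1 = 513.2 + 812.7 = 1325.9
R = -299.5 / 1325.9 = -0.2259

-0.2259


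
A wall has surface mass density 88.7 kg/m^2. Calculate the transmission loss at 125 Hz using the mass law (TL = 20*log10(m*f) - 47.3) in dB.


Given values:
  m = 88.7 kg/m^2, f = 125 Hz
Formula: TL = 20 * log10(m * f) - 47.3
Compute m * f = 88.7 * 125 = 11087.5
Compute log10(11087.5) = 4.044834
Compute 20 * 4.044834 = 80.8967
TL = 80.8967 - 47.3 = 33.6

33.6 dB


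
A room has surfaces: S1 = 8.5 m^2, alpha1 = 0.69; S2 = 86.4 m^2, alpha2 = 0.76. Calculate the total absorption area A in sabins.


Given surfaces:
  Surface 1: 8.5 * 0.69 = 5.865
  Surface 2: 86.4 * 0.76 = 65.664
Formula: A = sum(Si * alpha_i)
A = 5.865 + 65.664
A = 71.53

71.53 sabins


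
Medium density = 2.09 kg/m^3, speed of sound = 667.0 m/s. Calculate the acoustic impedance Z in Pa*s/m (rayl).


Given values:
  rho = 2.09 kg/m^3
  c = 667.0 m/s
Formula: Z = rho * c
Z = 2.09 * 667.0
Z = 1394.03

1394.03 rayl


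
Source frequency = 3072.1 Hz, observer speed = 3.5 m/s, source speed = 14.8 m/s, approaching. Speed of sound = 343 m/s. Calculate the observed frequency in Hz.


Given values:
  f_s = 3072.1 Hz, v_o = 3.5 m/s, v_s = 14.8 m/s
  Direction: approaching
Formula: f_o = f_s * (c + v_o) / (c - v_s)
Numerator: c + v_o = 343 + 3.5 = 346.5
Denominator: c - v_s = 343 - 14.8 = 328.2
f_o = 3072.1 * 346.5 / 328.2 = 3243.4

3243.4 Hz


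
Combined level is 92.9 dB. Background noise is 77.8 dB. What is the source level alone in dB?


Given values:
  L_total = 92.9 dB, L_bg = 77.8 dB
Formula: L_source = 10 * log10(10^(L_total/10) - 10^(L_bg/10))
Convert to linear:
  10^(92.9/10) = 1949844599.758
  10^(77.8/10) = 60255958.6074
Difference: 1949844599.758 - 60255958.6074 = 1889588641.1506
L_source = 10 * log10(1889588641.1506) = 92.76

92.76 dB


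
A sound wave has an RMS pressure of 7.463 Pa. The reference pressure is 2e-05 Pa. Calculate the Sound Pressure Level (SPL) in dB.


Given values:
  p = 7.463 Pa
  p_ref = 2e-05 Pa
Formula: SPL = 20 * log10(p / p_ref)
Compute ratio: p / p_ref = 7.463 / 2e-05 = 373150
Compute log10: log10(373150) = 5.571883
Multiply: SPL = 20 * 5.571883 = 111.44

111.44 dB


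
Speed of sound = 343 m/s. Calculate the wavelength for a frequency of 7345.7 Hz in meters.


Given values:
  c = 343 m/s, f = 7345.7 Hz
Formula: lambda = c / f
lambda = 343 / 7345.7
lambda = 0.0467

0.0467 m


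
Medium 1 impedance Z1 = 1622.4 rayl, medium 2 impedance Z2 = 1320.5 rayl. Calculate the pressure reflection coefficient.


Given values:
  Z1 = 1622.4 rayl, Z2 = 1320.5 rayl
Formula: R = (Z2 - Z1) / (Z2 + Z1)
Numerator: Z2 - Z1 = 1320.5 - 1622.4 = -301.9
Denominator: Z2 + Z1 = 1320.5 + 1622.4 = 2942.9
R = -301.9 / 2942.9 = -0.1026

-0.1026


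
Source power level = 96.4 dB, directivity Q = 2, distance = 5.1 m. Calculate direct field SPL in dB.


Given values:
  Lw = 96.4 dB, Q = 2, r = 5.1 m
Formula: SPL = Lw + 10 * log10(Q / (4 * pi * r^2))
Compute 4 * pi * r^2 = 4 * pi * 5.1^2 = 326.8513
Compute Q / denom = 2 / 326.8513 = 0.00611899
Compute 10 * log10(0.00611899) = -22.1332
SPL = 96.4 + (-22.1332) = 74.27

74.27 dB


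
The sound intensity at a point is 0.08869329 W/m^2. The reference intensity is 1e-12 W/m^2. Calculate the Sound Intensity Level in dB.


Given values:
  I = 0.08869329 W/m^2
  I_ref = 1e-12 W/m^2
Formula: SIL = 10 * log10(I / I_ref)
Compute ratio: I / I_ref = 88693290000
Compute log10: log10(88693290000) = 10.947891
Multiply: SIL = 10 * 10.947891 = 109.48

109.48 dB


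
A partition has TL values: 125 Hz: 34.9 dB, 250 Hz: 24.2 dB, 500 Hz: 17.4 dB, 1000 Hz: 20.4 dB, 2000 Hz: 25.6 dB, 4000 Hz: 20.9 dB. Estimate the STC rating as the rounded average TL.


Given TL values at each frequency:
  125 Hz: 34.9 dB
  250 Hz: 24.2 dB
  500 Hz: 17.4 dB
  1000 Hz: 20.4 dB
  2000 Hz: 25.6 dB
  4000 Hz: 20.9 dB
Formula: STC ~ round(average of TL values)
Sum = 34.9 + 24.2 + 17.4 + 20.4 + 25.6 + 20.9 = 143.4
Average = 143.4 / 6 = 23.9
Rounded: 24

24


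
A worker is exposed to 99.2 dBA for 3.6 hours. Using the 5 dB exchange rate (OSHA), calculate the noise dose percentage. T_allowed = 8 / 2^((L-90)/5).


Given values:
  L = 99.2 dBA, T = 3.6 hours
Formula: T_allowed = 8 / 2^((L - 90) / 5)
Compute exponent: (99.2 - 90) / 5 = 1.84
Compute 2^(1.84) = 3.5801
T_allowed = 8 / 3.5801 = 2.234574 hours
Dose = (T / T_allowed) * 100
Dose = (3.6 / 2.234574) * 100 = 161.1

161.1 %


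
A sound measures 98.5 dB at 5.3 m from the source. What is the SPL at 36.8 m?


Given values:
  SPL1 = 98.5 dB, r1 = 5.3 m, r2 = 36.8 m
Formula: SPL2 = SPL1 - 20 * log10(r2 / r1)
Compute ratio: r2 / r1 = 36.8 / 5.3 = 6.9434
Compute log10: log10(6.9434) = 0.841572
Compute drop: 20 * 0.841572 = 16.8314
SPL2 = 98.5 - 16.8314 = 81.67

81.67 dB


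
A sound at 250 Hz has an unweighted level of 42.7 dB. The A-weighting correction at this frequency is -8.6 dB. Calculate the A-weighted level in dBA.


Given values:
  SPL = 42.7 dB
  A-weighting at 250 Hz = -8.6 dB
Formula: L_A = SPL + A_weight
L_A = 42.7 + (-8.6)
L_A = 34.1

34.1 dBA


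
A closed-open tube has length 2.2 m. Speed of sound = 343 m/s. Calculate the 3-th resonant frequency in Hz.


Given values:
  Tube type: closed-open, L = 2.2 m, c = 343 m/s, n = 3
Formula: f_n = (2n - 1) * c / (4 * L)
Compute 2n - 1 = 2*3 - 1 = 5
Compute 4 * L = 4 * 2.2 = 8.8
f = 5 * 343 / 8.8
f = 194.89

194.89 Hz


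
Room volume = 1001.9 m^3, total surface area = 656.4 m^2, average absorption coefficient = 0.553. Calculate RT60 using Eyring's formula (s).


Given values:
  V = 1001.9 m^3, S = 656.4 m^2, alpha = 0.553
Formula: RT60 = 0.161 * V / (-S * ln(1 - alpha))
Compute ln(1 - 0.553) = ln(0.447) = -0.805197
Denominator: -656.4 * -0.805197 = 528.5313
Numerator: 0.161 * 1001.9 = 161.3059
RT60 = 161.3059 / 528.5313 = 0.305

0.305 s


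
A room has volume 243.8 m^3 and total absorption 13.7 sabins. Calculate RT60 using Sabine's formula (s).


Given values:
  V = 243.8 m^3
  A = 13.7 sabins
Formula: RT60 = 0.161 * V / A
Numerator: 0.161 * 243.8 = 39.2518
RT60 = 39.2518 / 13.7 = 2.865

2.865 s


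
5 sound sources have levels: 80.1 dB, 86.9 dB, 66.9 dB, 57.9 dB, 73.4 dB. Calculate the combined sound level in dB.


Formula: L_total = 10 * log10( sum(10^(Li/10)) )
  Source 1: 10^(80.1/10) = 102329299.2281
  Source 2: 10^(86.9/10) = 489778819.3684
  Source 3: 10^(66.9/10) = 4897788.1937
  Source 4: 10^(57.9/10) = 616595.0019
  Source 5: 10^(73.4/10) = 21877616.2395
Sum of linear values = 619500118.0316
L_total = 10 * log10(619500118.0316) = 87.92

87.92 dB


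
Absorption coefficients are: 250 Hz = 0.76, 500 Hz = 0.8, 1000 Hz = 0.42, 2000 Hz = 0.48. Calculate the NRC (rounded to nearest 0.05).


Given values:
  a_250 = 0.76, a_500 = 0.8
  a_1000 = 0.42, a_2000 = 0.48
Formula: NRC = (a250 + a500 + a1000 + a2000) / 4
Sum = 0.76 + 0.8 + 0.42 + 0.48 = 2.46
NRC = 2.46 / 4 = 0.615
Rounded to nearest 0.05: 0.6

0.6


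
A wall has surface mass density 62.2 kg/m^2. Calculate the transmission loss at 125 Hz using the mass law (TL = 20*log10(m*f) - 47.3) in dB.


Given values:
  m = 62.2 kg/m^2, f = 125 Hz
Formula: TL = 20 * log10(m * f) - 47.3
Compute m * f = 62.2 * 125 = 7775.0
Compute log10(7775.0) = 3.8907
Compute 20 * 3.8907 = 77.814
TL = 77.814 - 47.3 = 30.51

30.51 dB


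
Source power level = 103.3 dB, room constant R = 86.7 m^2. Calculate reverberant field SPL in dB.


Given values:
  Lw = 103.3 dB, R = 86.7 m^2
Formula: SPL = Lw + 10 * log10(4 / R)
Compute 4 / R = 4 / 86.7 = 0.046136
Compute 10 * log10(0.046136) = -13.3596
SPL = 103.3 + (-13.3596) = 89.94

89.94 dB


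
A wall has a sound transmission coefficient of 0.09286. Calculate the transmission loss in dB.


Given values:
  tau = 0.09286
Formula: TL = 10 * log10(1 / tau)
Compute 1 / tau = 1 / 0.09286 = 10.7689
Compute log10(10.7689) = 1.032171
TL = 10 * 1.032171 = 10.32

10.32 dB


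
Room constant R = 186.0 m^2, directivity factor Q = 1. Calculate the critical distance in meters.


Given values:
  R = 186.0 m^2, Q = 1
Formula: d_c = 0.141 * sqrt(Q * R)
Compute Q * R = 1 * 186.0 = 186.0
Compute sqrt(186.0) = 13.6382
d_c = 0.141 * 13.6382 = 1.923

1.923 m


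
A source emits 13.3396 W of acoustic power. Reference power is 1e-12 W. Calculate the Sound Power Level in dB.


Given values:
  W = 13.3396 W
  W_ref = 1e-12 W
Formula: SWL = 10 * log10(W / W_ref)
Compute ratio: W / W_ref = 13339600000000
Compute log10: log10(13339600000000) = 13.125143
Multiply: SWL = 10 * 13.125143 = 131.25

131.25 dB


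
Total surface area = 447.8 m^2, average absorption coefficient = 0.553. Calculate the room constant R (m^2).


Given values:
  S = 447.8 m^2, alpha = 0.553
Formula: R = S * alpha / (1 - alpha)
Numerator: 447.8 * 0.553 = 247.6334
Denominator: 1 - 0.553 = 0.447
R = 247.6334 / 0.447 = 553.99

553.99 m^2


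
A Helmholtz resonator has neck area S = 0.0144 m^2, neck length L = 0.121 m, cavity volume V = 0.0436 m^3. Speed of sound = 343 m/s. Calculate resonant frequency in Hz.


Given values:
  S = 0.0144 m^2, L = 0.121 m, V = 0.0436 m^3, c = 343 m/s
Formula: f = (c / (2*pi)) * sqrt(S / (V * L))
Compute V * L = 0.0436 * 0.121 = 0.0052756
Compute S / (V * L) = 0.0144 / 0.0052756 = 2.7295
Compute sqrt(2.7295) = 1.65212
Compute c / (2*pi) = 343 / 6.283185 = 54.590148
f = 54.590148 * 1.65212 = 90.19

90.19 Hz


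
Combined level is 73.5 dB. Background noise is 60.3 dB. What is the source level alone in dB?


Given values:
  L_total = 73.5 dB, L_bg = 60.3 dB
Formula: L_source = 10 * log10(10^(L_total/10) - 10^(L_bg/10))
Convert to linear:
  10^(73.5/10) = 22387211.3857
  10^(60.3/10) = 1071519.3052
Difference: 22387211.3857 - 1071519.3052 = 21315692.0805
L_source = 10 * log10(21315692.0805) = 73.29

73.29 dB


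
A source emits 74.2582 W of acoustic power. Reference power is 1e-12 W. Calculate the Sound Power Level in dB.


Given values:
  W = 74.2582 W
  W_ref = 1e-12 W
Formula: SWL = 10 * log10(W / W_ref)
Compute ratio: W / W_ref = 74258200000000
Compute log10: log10(74258200000000) = 13.870744
Multiply: SWL = 10 * 13.870744 = 138.71

138.71 dB


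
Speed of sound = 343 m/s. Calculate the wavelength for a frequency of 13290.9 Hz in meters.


Given values:
  c = 343 m/s, f = 13290.9 Hz
Formula: lambda = c / f
lambda = 343 / 13290.9
lambda = 0.0258

0.0258 m


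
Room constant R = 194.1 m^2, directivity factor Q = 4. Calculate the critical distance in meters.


Given values:
  R = 194.1 m^2, Q = 4
Formula: d_c = 0.141 * sqrt(Q * R)
Compute Q * R = 4 * 194.1 = 776.4
Compute sqrt(776.4) = 27.864
d_c = 0.141 * 27.864 = 3.929

3.929 m


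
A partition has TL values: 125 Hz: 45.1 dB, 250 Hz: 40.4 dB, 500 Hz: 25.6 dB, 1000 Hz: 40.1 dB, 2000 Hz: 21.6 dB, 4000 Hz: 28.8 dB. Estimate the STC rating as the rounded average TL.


Given TL values at each frequency:
  125 Hz: 45.1 dB
  250 Hz: 40.4 dB
  500 Hz: 25.6 dB
  1000 Hz: 40.1 dB
  2000 Hz: 21.6 dB
  4000 Hz: 28.8 dB
Formula: STC ~ round(average of TL values)
Sum = 45.1 + 40.4 + 25.6 + 40.1 + 21.6 + 28.8 = 201.6
Average = 201.6 / 6 = 33.6
Rounded: 34

34


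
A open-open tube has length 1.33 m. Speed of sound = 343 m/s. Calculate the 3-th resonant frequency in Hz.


Given values:
  Tube type: open-open, L = 1.33 m, c = 343 m/s, n = 3
Formula: f_n = n * c / (2 * L)
Compute 2 * L = 2 * 1.33 = 2.66
f = 3 * 343 / 2.66
f = 386.84

386.84 Hz


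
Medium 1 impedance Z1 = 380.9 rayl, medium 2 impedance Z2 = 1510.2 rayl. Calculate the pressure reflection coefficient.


Given values:
  Z1 = 380.9 rayl, Z2 = 1510.2 rayl
Formula: R = (Z2 - Z1) / (Z2 + Z1)
Numerator: Z2 - Z1 = 1510.2 - 380.9 = 1129.3
Denominator: Z2 + Z1 = 1510.2 + 380.9 = 1891.1
R = 1129.3 / 1891.1 = 0.5972

0.5972


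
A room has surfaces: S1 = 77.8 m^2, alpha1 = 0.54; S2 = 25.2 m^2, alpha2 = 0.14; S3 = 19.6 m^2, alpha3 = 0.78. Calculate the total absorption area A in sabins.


Given surfaces:
  Surface 1: 77.8 * 0.54 = 42.012
  Surface 2: 25.2 * 0.14 = 3.528
  Surface 3: 19.6 * 0.78 = 15.288
Formula: A = sum(Si * alpha_i)
A = 42.012 + 3.528 + 15.288
A = 60.83

60.83 sabins


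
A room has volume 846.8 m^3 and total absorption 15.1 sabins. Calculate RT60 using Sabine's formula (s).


Given values:
  V = 846.8 m^3
  A = 15.1 sabins
Formula: RT60 = 0.161 * V / A
Numerator: 0.161 * 846.8 = 136.3348
RT60 = 136.3348 / 15.1 = 9.029

9.029 s


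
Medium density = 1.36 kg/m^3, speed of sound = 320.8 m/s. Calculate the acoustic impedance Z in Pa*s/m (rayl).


Given values:
  rho = 1.36 kg/m^3
  c = 320.8 m/s
Formula: Z = rho * c
Z = 1.36 * 320.8
Z = 436.29

436.29 rayl


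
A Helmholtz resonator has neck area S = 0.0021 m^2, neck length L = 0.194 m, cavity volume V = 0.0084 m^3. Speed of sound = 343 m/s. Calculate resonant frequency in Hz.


Given values:
  S = 0.0021 m^2, L = 0.194 m, V = 0.0084 m^3, c = 343 m/s
Formula: f = (c / (2*pi)) * sqrt(S / (V * L))
Compute V * L = 0.0084 * 0.194 = 0.0016296
Compute S / (V * L) = 0.0021 / 0.0016296 = 1.2887
Compute sqrt(1.2887) = 1.135209
Compute c / (2*pi) = 343 / 6.283185 = 54.590148
f = 54.590148 * 1.135209 = 61.97

61.97 Hz


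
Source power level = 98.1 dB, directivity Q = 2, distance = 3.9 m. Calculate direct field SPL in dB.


Given values:
  Lw = 98.1 dB, Q = 2, r = 3.9 m
Formula: SPL = Lw + 10 * log10(Q / (4 * pi * r^2))
Compute 4 * pi * r^2 = 4 * pi * 3.9^2 = 191.1345
Compute Q / denom = 2 / 191.1345 = 0.01046384
Compute 10 * log10(0.01046384) = -19.8031
SPL = 98.1 + (-19.8031) = 78.3

78.3 dB


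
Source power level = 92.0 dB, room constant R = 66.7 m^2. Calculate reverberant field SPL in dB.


Given values:
  Lw = 92.0 dB, R = 66.7 m^2
Formula: SPL = Lw + 10 * log10(4 / R)
Compute 4 / R = 4 / 66.7 = 0.05997
Compute 10 * log10(0.05997) = -12.2207
SPL = 92.0 + (-12.2207) = 79.78

79.78 dB
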